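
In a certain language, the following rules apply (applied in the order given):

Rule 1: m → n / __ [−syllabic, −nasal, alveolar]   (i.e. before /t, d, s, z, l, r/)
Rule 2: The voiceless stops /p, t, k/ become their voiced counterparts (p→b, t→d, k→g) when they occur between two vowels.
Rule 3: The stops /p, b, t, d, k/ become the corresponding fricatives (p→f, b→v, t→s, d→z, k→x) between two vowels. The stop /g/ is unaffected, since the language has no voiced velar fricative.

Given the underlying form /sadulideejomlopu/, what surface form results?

Rule 1 (nasal place assimilation): /m/ precedes the alveolar consonant /l/, so it assimilates in place to [n]. /sadulideejomlopu/ → sadulideejonlopu.
Rule 2 (intervocalic voicing): /p/ is a voiceless stop between vowels /o/ and /u/, so it voices to [b]. /sadulideejonlopu/ → sadulideejonlobu.
Rule 3 (intervocalic spirantization): /d/ is a stop between vowels /a/ and /u/, so it spirantizes to the fricative [z]. /d/ is a stop between vowels /i/ and /e/, so it spirantizes to the fricative [z]. /b/ is a stop between vowels /o/ and /u/, so it spirantizes to the fricative [v]. /sadulideejonlobu/ → sazulizeejonlovu.

sazulizeejonlovu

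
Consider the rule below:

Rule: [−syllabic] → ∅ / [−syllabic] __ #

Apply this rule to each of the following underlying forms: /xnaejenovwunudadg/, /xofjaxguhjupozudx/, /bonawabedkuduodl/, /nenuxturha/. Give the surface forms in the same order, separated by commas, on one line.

xnaejenovwunudad, xofjaxguhjupozud, bonawabedkuduod, nenuxturha

/xnaejenovwunudadg/: /g/ is the second consonant of a word-final cluster /dg/, so it deletes. → [xnaejenovwunudad].
/xofjaxguhjupozudx/: /x/ is the second consonant of a word-final cluster /dx/, so it deletes. → [xofjaxguhjupozud].
/bonawabedkuduodl/: /l/ is the second consonant of a word-final cluster /dl/, so it deletes. → [bonawabedkuduod].
/nenuxturha/: the rule's environment is not met; surfaces unchanged as [nenuxturha].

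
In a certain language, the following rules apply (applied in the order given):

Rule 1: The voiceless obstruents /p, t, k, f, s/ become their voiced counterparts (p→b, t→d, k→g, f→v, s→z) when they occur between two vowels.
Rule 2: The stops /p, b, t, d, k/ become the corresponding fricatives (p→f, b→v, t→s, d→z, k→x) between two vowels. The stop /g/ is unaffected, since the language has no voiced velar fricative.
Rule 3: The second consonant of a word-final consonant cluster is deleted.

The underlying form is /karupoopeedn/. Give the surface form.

karuvooveed

Rule 1 (intervocalic voicing): /p/ is a voiceless obstruent between vowels /u/ and /o/, so it voices to [b]. /p/ is a voiceless obstruent between vowels /o/ and /e/, so it voices to [b]. /karupoopeedn/ → karuboobeedn.
Rule 2 (intervocalic spirantization): /b/ is a stop between vowels /u/ and /o/, so it spirantizes to the fricative [v]. /b/ is a stop between vowels /o/ and /e/, so it spirantizes to the fricative [v]. /karuboobeedn/ → karuvooveedn.
Rule 3 (final cluster simplification): /n/ is the second consonant of a word-final cluster /dn/, so it deletes. /karuvooveedn/ → karuvooveed.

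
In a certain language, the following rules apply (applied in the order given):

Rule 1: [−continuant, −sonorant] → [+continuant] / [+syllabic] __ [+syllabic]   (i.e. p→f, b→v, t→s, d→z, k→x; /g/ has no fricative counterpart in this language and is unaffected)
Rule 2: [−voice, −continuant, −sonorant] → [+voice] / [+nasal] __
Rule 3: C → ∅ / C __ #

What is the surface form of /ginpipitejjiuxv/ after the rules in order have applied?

Rule 1 (intervocalic spirantization): /p/ is a stop between vowels /i/ and /i/, so it spirantizes to the fricative [f]. /t/ is a stop between vowels /i/ and /e/, so it spirantizes to the fricative [s]. /ginpipitejjiuxv/ → ginpifisejjiuxv.
Rule 2 (post-nasal voicing): /p/ is a voiceless stop immediately after the nasal /n/, so it voices to [b]. /ginpifisejjiuxv/ → ginbifisejjiuxv.
Rule 3 (final cluster simplification): /v/ is the second consonant of a word-final cluster /xv/, so it deletes. /ginbifisejjiuxv/ → ginbifisejjiux.

ginbifisejjiux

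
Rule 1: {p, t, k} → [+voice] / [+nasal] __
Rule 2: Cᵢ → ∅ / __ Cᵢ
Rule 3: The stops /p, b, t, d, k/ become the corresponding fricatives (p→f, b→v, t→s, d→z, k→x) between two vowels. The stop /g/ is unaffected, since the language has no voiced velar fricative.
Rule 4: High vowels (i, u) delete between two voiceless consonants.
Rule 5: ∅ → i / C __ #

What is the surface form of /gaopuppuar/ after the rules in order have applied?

gaoffuari

Rule 1 (post-nasal voicing): no segment meets the environment; /gaopuppuar/ is unchanged.
Rule 2 (degemination): /pp/ is a geminate; the first /p/ deletes. /gaopuppuar/ → gaopupuar.
Rule 3 (intervocalic spirantization): /p/ is a stop between vowels /o/ and /u/, so it spirantizes to the fricative [f]. /p/ is a stop between vowels /u/ and /u/, so it spirantizes to the fricative [f]. /gaopupuar/ → gaofufuar.
Rule 4 (high vowel syncope): /u/ is a high vowel flanked by voiceless consonants /f/ and /f/, so it deletes. /gaofufuar/ → gaoffuar.
Rule 5 (final i-epenthesis): the form ends in the consonant /r/, so [i] is inserted word-finally. /gaoffuar/ → gaoffuari.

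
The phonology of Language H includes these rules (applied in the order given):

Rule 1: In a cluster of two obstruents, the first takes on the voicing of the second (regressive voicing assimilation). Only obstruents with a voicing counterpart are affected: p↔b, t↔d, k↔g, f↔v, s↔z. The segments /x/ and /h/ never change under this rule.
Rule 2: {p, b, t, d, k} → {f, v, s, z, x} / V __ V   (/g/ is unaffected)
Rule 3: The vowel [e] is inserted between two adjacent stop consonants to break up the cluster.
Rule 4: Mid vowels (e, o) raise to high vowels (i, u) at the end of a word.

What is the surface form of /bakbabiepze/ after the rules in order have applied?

bagebaviebzi

Rule 1 (regressive voicing assimilation): /k/ precedes the voiced obstruent /b/, so it voices to [g] by assimilation. /p/ precedes the voiced obstruent /z/, so it voices to [b] by assimilation. /bakbabiepze/ → bagbabiebze.
Rule 2 (intervocalic spirantization): /b/ is a stop between vowels /a/ and /i/, so it spirantizes to the fricative [v]. /bagbabiebze/ → bagbaviebze.
Rule 3 (stop-cluster e-epenthesis): /g/ and /b/ form a stop–stop cluster, so [e] is inserted between them. /bagbaviebze/ → bagebaviebze.
Rule 4 (final vowel raising): /e/ is a mid vowel in word-final position, so it raises to [i]. /bagebaviebze/ → bagebaviebzi.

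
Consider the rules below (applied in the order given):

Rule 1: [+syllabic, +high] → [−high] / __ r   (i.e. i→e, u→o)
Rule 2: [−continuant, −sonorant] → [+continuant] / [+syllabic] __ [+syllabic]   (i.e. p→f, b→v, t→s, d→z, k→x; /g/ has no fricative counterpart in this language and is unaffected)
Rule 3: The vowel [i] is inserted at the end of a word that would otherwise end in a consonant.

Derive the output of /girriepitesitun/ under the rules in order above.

gerriefisesisuni

Rule 1 (pre-rhotic lowering): /i/ is a high vowel immediately before /r/, so it lowers to [e]. /girriepitesitun/ → gerriepitesitun.
Rule 2 (intervocalic spirantization): /p/ is a stop between vowels /e/ and /i/, so it spirantizes to the fricative [f]. /t/ is a stop between vowels /i/ and /e/, so it spirantizes to the fricative [s]. /t/ is a stop between vowels /i/ and /u/, so it spirantizes to the fricative [s]. /gerriepitesitun/ → gerriefisesisun.
Rule 3 (final i-epenthesis): the form ends in the consonant /n/, so [i] is inserted word-finally. /gerriefisesisun/ → gerriefisesisuni.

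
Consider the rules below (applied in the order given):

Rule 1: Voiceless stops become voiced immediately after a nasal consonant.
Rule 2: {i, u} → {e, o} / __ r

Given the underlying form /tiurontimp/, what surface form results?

Rule 1 (post-nasal voicing): /t/ is a voiceless stop immediately after the nasal /n/, so it voices to [d]. /p/ is a voiceless stop immediately after the nasal /m/, so it voices to [b]. /tiurontimp/ → tiurondimb.
Rule 2 (pre-rhotic lowering): /u/ is a high vowel immediately before /r/, so it lowers to [o]. /tiurondimb/ → tiorondimb.

tiorondimb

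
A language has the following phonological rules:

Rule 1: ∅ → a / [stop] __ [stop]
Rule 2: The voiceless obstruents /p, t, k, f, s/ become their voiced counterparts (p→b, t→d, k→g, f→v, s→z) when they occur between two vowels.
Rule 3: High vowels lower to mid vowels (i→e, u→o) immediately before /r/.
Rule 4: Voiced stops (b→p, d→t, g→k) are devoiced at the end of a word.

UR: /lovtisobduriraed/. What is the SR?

lovtizobadoreraet

Rule 1 (stop-cluster a-epenthesis): /b/ and /d/ form a stop–stop cluster, so [a] is inserted between them. /lovtisobduriraed/ → lovtisobaduriraed.
Rule 2 (intervocalic voicing): /s/ is a voiceless obstruent between vowels /i/ and /o/, so it voices to [z]. /lovtisobaduriraed/ → lovtizobaduriraed.
Rule 3 (pre-rhotic lowering): /u/ is a high vowel immediately before /r/, so it lowers to [o]. /i/ is a high vowel immediately before /r/, so it lowers to [e]. /lovtizobaduriraed/ → lovtizobadoreraed.
Rule 4 (final devoicing): /d/ is a voiced stop in word-final position, so it devoices to [t]. /lovtizobadoreraed/ → lovtizobadoreraet.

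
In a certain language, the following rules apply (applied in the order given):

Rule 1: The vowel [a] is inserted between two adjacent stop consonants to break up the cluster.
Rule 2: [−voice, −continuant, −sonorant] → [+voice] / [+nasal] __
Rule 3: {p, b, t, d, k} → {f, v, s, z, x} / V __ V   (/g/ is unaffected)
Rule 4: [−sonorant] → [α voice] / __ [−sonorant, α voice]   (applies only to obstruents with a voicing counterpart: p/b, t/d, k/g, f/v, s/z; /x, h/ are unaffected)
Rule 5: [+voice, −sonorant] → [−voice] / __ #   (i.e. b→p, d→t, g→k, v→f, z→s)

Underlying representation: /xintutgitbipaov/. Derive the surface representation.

Rule 1 (stop-cluster a-epenthesis): /t/ and /g/ form a stop–stop cluster, so [a] is inserted between them. /t/ and /b/ form a stop–stop cluster, so [a] is inserted between them. /xintutgitbipaov/ → xintutagitabipaov.
Rule 2 (post-nasal voicing): /t/ is a voiceless stop immediately after the nasal /n/, so it voices to [d]. /xintutagitabipaov/ → xindutagitabipaov.
Rule 3 (intervocalic spirantization): /t/ is a stop between vowels /u/ and /a/, so it spirantizes to the fricative [s]. /t/ is a stop between vowels /i/ and /a/, so it spirantizes to the fricative [s]. /b/ is a stop between vowels /a/ and /i/, so it spirantizes to the fricative [v]. /p/ is a stop between vowels /i/ and /a/, so it spirantizes to the fricative [f]. /xindutagitabipaov/ → xindusagisavifaov.
Rule 4 (regressive voicing assimilation): no segment meets the environment; /xindusagisavifaov/ is unchanged.
Rule 5 (final devoicing): /v/ is a voiced obstruent in word-final position, so it devoices to [f]. /xindusagisavifaov/ → xindusagisavifaof.

xindusagisavifaof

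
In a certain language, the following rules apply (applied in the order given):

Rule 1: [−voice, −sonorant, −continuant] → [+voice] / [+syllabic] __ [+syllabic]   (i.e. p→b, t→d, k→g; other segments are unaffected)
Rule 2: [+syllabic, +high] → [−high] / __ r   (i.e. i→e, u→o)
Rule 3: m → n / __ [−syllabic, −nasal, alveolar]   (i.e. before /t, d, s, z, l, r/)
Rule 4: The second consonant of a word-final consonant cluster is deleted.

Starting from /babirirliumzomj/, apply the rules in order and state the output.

Rule 1 (intervocalic voicing): no segment meets the environment; /babirirliumzomj/ is unchanged.
Rule 2 (pre-rhotic lowering): /i/ is a high vowel immediately before /r/, so it lowers to [e]. /i/ is a high vowel immediately before /r/, so it lowers to [e]. /babirirliumzomj/ → babererliumzomj.
Rule 3 (nasal place assimilation): /m/ precedes the alveolar consonant /z/, so it assimilates in place to [n]. /babererliumzomj/ → babererliunzomj.
Rule 4 (final cluster simplification): /j/ is the second consonant of a word-final cluster /mj/, so it deletes. /babererliunzomj/ → babererliunzom.

babererliunzom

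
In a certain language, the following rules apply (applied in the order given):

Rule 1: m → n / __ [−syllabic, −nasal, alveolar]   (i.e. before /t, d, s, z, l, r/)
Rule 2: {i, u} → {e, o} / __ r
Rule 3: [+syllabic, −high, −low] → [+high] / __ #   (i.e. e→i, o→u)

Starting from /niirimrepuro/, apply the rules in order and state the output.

Rule 1 (nasal place assimilation): /m/ precedes the alveolar consonant /r/, so it assimilates in place to [n]. /niirimrepuro/ → niirinrepuro.
Rule 2 (pre-rhotic lowering): /i/ is a high vowel immediately before /r/, so it lowers to [e]. /u/ is a high vowel immediately before /r/, so it lowers to [o]. /niirinrepuro/ → nierinreporo.
Rule 3 (final vowel raising): /o/ is a mid vowel in word-final position, so it raises to [u]. /nierinreporo/ → nierinreporu.

nierinreporu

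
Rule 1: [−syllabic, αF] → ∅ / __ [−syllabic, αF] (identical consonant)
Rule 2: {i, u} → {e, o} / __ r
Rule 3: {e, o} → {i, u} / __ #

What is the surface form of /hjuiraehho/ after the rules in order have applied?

Rule 1 (degemination): /hh/ is a geminate; the first /h/ deletes. /hjuiraehho/ → hjuiraeho.
Rule 2 (pre-rhotic lowering): /i/ is a high vowel immediately before /r/, so it lowers to [e]. /hjuiraeho/ → hjueraeho.
Rule 3 (final vowel raising): /o/ is a mid vowel in word-final position, so it raises to [u]. /hjueraeho/ → hjueraehu.

hjueraehu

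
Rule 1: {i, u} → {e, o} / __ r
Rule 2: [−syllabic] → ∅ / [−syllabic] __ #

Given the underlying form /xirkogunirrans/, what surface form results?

xerkogunerran

Rule 1 (pre-rhotic lowering): /i/ is a high vowel immediately before /r/, so it lowers to [e]. /i/ is a high vowel immediately before /r/, so it lowers to [e]. /xirkogunirrans/ → xerkogunerrans.
Rule 2 (final cluster simplification): /s/ is the second consonant of a word-final cluster /ns/, so it deletes. /xerkogunerrans/ → xerkogunerran.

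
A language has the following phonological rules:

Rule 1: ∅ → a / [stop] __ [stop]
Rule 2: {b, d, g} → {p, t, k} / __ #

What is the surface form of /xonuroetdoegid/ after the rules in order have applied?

Rule 1 (stop-cluster a-epenthesis): /t/ and /d/ form a stop–stop cluster, so [a] is inserted between them. /xonuroetdoegid/ → xonuroetadoegid.
Rule 2 (final devoicing): /d/ is a voiced stop in word-final position, so it devoices to [t]. /xonuroetadoegid/ → xonuroetadoegit.

xonuroetadoegit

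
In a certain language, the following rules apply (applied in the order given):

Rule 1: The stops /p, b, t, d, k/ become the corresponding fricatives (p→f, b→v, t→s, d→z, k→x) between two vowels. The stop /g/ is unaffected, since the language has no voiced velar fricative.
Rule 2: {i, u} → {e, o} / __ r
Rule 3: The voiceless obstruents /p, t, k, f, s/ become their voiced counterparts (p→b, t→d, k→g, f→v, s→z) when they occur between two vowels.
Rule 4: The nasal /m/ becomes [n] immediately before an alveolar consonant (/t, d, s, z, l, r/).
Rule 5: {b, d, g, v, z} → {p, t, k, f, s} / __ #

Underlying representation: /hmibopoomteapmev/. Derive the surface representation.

hmivovoonteapmef

Rule 1 (intervocalic spirantization): /b/ is a stop between vowels /i/ and /o/, so it spirantizes to the fricative [v]. /p/ is a stop between vowels /o/ and /o/, so it spirantizes to the fricative [f]. /hmibopoomteapmev/ → hmivofoomteapmev.
Rule 2 (pre-rhotic lowering): no segment meets the environment; /hmivofoomteapmev/ is unchanged.
Rule 3 (intervocalic voicing): /f/ is a voiceless obstruent between vowels /o/ and /o/, so it voices to [v]. /hmivofoomteapmev/ → hmivovoomteapmev.
Rule 4 (nasal place assimilation): /m/ precedes the alveolar consonant /t/, so it assimilates in place to [n]. /hmivovoomteapmev/ → hmivovoonteapmev.
Rule 5 (final devoicing): /v/ is a voiced obstruent in word-final position, so it devoices to [f]. /hmivovoonteapmev/ → hmivovoonteapmef.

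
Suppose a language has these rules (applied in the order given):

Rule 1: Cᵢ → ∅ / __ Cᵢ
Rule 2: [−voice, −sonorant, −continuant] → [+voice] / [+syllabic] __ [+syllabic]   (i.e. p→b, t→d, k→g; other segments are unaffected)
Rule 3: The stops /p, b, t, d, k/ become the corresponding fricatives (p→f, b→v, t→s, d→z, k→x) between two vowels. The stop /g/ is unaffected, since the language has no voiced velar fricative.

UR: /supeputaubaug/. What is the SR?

suvevuzauvaug

Rule 1 (degemination): no segment meets the environment; /supeputaubaug/ is unchanged.
Rule 2 (intervocalic voicing): /p/ is a voiceless stop between vowels /u/ and /e/, so it voices to [b]. /p/ is a voiceless stop between vowels /e/ and /u/, so it voices to [b]. /t/ is a voiceless stop between vowels /u/ and /a/, so it voices to [d]. /supeputaubaug/ → subebudaubaug.
Rule 3 (intervocalic spirantization): /b/ is a stop between vowels /u/ and /e/, so it spirantizes to the fricative [v]. /b/ is a stop between vowels /e/ and /u/, so it spirantizes to the fricative [v]. /d/ is a stop between vowels /u/ and /a/, so it spirantizes to the fricative [z]. /b/ is a stop between vowels /u/ and /a/, so it spirantizes to the fricative [v]. /subebudaubaug/ → suvevuzauvaug.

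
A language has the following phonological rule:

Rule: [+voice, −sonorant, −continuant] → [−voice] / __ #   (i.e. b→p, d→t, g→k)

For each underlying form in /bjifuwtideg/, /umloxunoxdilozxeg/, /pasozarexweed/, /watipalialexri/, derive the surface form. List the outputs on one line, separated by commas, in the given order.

bjifuwtidek, umloxunoxdilozxek, pasozarexweet, watipalialexri

/bjifuwtideg/: /g/ is a voiced stop in word-final position, so it devoices to [k]. → [bjifuwtidek].
/umloxunoxdilozxeg/: /g/ is a voiced stop in word-final position, so it devoices to [k]. → [umloxunoxdilozxek].
/pasozarexweed/: /d/ is a voiced stop in word-final position, so it devoices to [t]. → [pasozarexweet].
/watipalialexri/: the rule's environment is not met; surfaces unchanged as [watipalialexri].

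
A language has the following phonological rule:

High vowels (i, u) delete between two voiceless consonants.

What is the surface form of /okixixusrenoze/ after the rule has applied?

okxxsrenoze

/i/ is a high vowel flanked by voiceless consonants /k/ and /x/, so it deletes.
/i/ is a high vowel flanked by voiceless consonants /x/ and /x/, so it deletes.
/u/ is a high vowel flanked by voiceless consonants /x/ and /s/, so it deletes.
Surface form: [okxxsrenoze].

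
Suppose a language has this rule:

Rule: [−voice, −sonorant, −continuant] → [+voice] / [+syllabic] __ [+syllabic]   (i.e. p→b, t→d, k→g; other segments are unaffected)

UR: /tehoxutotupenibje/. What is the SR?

/t/ is a voiceless stop between vowels /u/ and /o/, so it voices to [d].
/t/ is a voiceless stop between vowels /o/ and /u/, so it voices to [d].
/p/ is a voiceless stop between vowels /u/ and /e/, so it voices to [b].
Surface form: [tehoxudodubenibje].

tehoxudodubenibje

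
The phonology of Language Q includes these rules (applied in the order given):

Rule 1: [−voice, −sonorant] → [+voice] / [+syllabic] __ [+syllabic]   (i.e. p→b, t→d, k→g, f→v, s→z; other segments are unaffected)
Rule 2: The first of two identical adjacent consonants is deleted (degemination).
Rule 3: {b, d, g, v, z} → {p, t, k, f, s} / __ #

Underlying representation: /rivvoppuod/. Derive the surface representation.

rivopuot

Rule 1 (intervocalic voicing): no segment meets the environment; /rivvoppuod/ is unchanged.
Rule 2 (degemination): /vv/ is a geminate; the first /v/ deletes. /pp/ is a geminate; the first /p/ deletes. /rivvoppuod/ → rivopuod.
Rule 3 (final devoicing): /d/ is a voiced obstruent in word-final position, so it devoices to [t]. /rivopuod/ → rivopuot.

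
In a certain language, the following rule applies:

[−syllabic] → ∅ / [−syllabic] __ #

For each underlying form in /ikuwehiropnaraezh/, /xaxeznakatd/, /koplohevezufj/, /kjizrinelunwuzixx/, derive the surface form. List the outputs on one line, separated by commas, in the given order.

/ikuwehiropnaraezh/: /h/ is the second consonant of a word-final cluster /zh/, so it deletes. → [ikuwehiropnaraez].
/xaxeznakatd/: /d/ is the second consonant of a word-final cluster /td/, so it deletes. → [xaxeznakat].
/koplohevezufj/: /j/ is the second consonant of a word-final cluster /fj/, so it deletes. → [koplohevezuf].
/kjizrinelunwuzixx/: /x/ is the second consonant of a word-final cluster /xx/, so it deletes. → [kjizrinelunwuzix].

ikuwehiropnaraez, xaxeznakat, koplohevezuf, kjizrinelunwuzix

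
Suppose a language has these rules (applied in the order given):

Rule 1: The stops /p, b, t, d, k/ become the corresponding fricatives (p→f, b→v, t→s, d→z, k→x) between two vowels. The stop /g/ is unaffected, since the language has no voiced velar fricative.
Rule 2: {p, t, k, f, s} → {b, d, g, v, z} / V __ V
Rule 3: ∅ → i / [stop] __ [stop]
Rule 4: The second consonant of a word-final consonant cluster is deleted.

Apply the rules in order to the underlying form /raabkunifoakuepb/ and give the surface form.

Rule 1 (intervocalic spirantization): /k/ is a stop between vowels /a/ and /u/, so it spirantizes to the fricative [x]. /raabkunifoakuepb/ → raabkunifoaxuepb.
Rule 2 (intervocalic voicing): /f/ is a voiceless obstruent between vowels /i/ and /o/, so it voices to [v]. /raabkunifoaxuepb/ → raabkunivoaxuepb.
Rule 3 (stop-cluster i-epenthesis): /b/ and /k/ form a stop–stop cluster, so [i] is inserted between them. /p/ and /b/ form a stop–stop cluster, so [i] is inserted between them. /raabkunivoaxuepb/ → raabikunivoaxuepib.
Rule 4 (final cluster simplification): no segment meets the environment; /raabikunivoaxuepib/ is unchanged.

raabikunivoaxuepib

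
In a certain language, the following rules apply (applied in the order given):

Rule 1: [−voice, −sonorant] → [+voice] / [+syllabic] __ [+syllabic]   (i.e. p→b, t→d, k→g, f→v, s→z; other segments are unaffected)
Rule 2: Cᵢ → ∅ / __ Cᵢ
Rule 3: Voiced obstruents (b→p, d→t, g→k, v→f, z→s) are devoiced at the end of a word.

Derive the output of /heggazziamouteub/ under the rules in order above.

hegaziamoudeup

Rule 1 (intervocalic voicing): /t/ is a voiceless obstruent between vowels /u/ and /e/, so it voices to [d]. /heggazziamouteub/ → heggazziamoudeub.
Rule 2 (degemination): /gg/ is a geminate; the first /g/ deletes. /zz/ is a geminate; the first /z/ deletes. /heggazziamoudeub/ → hegaziamoudeub.
Rule 3 (final devoicing): /b/ is a voiced obstruent in word-final position, so it devoices to [p]. /hegaziamoudeub/ → hegaziamoudeup.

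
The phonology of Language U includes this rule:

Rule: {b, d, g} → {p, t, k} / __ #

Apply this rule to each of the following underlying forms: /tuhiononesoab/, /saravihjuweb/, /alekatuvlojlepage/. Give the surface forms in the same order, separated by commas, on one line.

/tuhiononesoab/: /b/ is a voiced stop in word-final position, so it devoices to [p]. → [tuhiononesoap].
/saravihjuweb/: /b/ is a voiced stop in word-final position, so it devoices to [p]. → [saravihjuwep].
/alekatuvlojlepage/: the rule's environment is not met; surfaces unchanged as [alekatuvlojlepage].

tuhiononesoap, saravihjuwep, alekatuvlojlepage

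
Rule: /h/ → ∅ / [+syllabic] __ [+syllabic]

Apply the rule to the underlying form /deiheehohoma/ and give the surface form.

/h/ occurs between vowels /i/ and /e/, so it deletes.
/h/ occurs between vowels /e/ and /o/, so it deletes.
/h/ occurs between vowels /o/ and /o/, so it deletes.
Surface form: [deieeooma].

deieeooma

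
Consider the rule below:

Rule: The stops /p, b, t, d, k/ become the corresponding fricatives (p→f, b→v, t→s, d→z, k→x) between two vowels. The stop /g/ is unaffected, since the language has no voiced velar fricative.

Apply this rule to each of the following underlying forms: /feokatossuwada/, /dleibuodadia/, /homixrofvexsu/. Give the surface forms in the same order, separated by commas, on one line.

feoxasossuwaza, dleivuozazia, homixrofvexsu

/feokatossuwada/: /k/ is a stop between vowels /o/ and /a/, so it spirantizes to the fricative [x]. /t/ is a stop between vowels /a/ and /o/, so it spirantizes to the fricative [s]. /d/ is a stop between vowels /a/ and /a/, so it spirantizes to the fricative [z]. → [feoxasossuwaza].
/dleibuodadia/: /b/ is a stop between vowels /i/ and /u/, so it spirantizes to the fricative [v]. /d/ is a stop between vowels /o/ and /a/, so it spirantizes to the fricative [z]. /d/ is a stop between vowels /a/ and /i/, so it spirantizes to the fricative [z]. → [dleivuozazia].
/homixrofvexsu/: the rule's environment is not met; surfaces unchanged as [homixrofvexsu].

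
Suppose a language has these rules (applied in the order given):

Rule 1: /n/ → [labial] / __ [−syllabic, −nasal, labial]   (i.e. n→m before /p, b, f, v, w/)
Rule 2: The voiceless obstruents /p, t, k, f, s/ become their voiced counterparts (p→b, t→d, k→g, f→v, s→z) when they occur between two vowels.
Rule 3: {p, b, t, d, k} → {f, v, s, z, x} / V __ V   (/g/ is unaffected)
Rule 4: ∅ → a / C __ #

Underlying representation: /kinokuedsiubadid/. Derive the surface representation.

kinoguedsiuvazida

Rule 1 (nasal place assimilation): no segment meets the environment; /kinokuedsiubadid/ is unchanged.
Rule 2 (intervocalic voicing): /k/ is a voiceless obstruent between vowels /o/ and /u/, so it voices to [g]. /kinokuedsiubadid/ → kinoguedsiubadid.
Rule 3 (intervocalic spirantization): /b/ is a stop between vowels /u/ and /a/, so it spirantizes to the fricative [v]. /d/ is a stop between vowels /a/ and /i/, so it spirantizes to the fricative [z]. /kinoguedsiubadid/ → kinoguedsiuvazid.
Rule 4 (final a-epenthesis): the form ends in the consonant /d/, so [a] is inserted word-finally. /kinoguedsiuvazid/ → kinoguedsiuvazida.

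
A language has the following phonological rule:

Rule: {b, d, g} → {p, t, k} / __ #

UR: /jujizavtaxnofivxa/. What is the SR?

No segment of /jujizavtaxnofivxa/ meets the structural description of the rule, so the form surfaces unchanged.

jujizavtaxnofivxa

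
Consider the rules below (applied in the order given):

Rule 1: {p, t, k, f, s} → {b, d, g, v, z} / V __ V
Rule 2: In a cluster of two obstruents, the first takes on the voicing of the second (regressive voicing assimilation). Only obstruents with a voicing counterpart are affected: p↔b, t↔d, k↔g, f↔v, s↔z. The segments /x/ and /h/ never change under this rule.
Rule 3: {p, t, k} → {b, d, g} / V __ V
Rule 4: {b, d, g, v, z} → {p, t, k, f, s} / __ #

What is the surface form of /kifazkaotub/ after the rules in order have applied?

kivaskaodup

Rule 1 (intervocalic voicing): /f/ is a voiceless obstruent between vowels /i/ and /a/, so it voices to [v]. /t/ is a voiceless obstruent between vowels /o/ and /u/, so it voices to [d]. /kifazkaotub/ → kivazkaodub.
Rule 2 (regressive voicing assimilation): /z/ precedes the voiceless obstruent /k/, so it devoices to [s] by assimilation. /kivazkaodub/ → kivaskaodub.
Rule 3 (intervocalic voicing): no segment meets the environment; /kivaskaodub/ is unchanged.
Rule 4 (final devoicing): /b/ is a voiced obstruent in word-final position, so it devoices to [p]. /kivaskaodub/ → kivaskaodup.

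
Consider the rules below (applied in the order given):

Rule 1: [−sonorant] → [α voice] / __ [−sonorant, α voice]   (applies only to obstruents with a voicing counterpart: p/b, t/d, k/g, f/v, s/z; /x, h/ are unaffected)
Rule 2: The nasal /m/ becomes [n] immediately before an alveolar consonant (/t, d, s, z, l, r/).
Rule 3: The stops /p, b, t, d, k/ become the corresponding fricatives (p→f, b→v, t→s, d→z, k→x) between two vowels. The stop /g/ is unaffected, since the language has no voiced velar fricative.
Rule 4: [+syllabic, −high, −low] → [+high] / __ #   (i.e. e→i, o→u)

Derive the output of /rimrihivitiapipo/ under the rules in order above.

Rule 1 (regressive voicing assimilation): no segment meets the environment; /rimrihivitiapipo/ is unchanged.
Rule 2 (nasal place assimilation): /m/ precedes the alveolar consonant /r/, so it assimilates in place to [n]. /rimrihivitiapipo/ → rinrihivitiapipo.
Rule 3 (intervocalic spirantization): /t/ is a stop between vowels /i/ and /i/, so it spirantizes to the fricative [s]. /p/ is a stop between vowels /a/ and /i/, so it spirantizes to the fricative [f]. /p/ is a stop between vowels /i/ and /o/, so it spirantizes to the fricative [f]. /rinrihivitiapipo/ → rinrihivisiafifo.
Rule 4 (final vowel raising): /o/ is a mid vowel in word-final position, so it raises to [u]. /rinrihivisiafifo/ → rinrihivisiafifu.

rinrihivisiafifu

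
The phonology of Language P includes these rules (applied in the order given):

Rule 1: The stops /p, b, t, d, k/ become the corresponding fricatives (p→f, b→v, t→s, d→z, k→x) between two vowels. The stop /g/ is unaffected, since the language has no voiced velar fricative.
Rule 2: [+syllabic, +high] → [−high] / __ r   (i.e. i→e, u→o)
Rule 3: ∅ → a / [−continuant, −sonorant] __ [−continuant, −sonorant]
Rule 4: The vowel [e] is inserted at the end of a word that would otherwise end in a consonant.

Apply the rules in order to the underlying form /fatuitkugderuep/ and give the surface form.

fasuitakugaderuepe

Rule 1 (intervocalic spirantization): /t/ is a stop between vowels /a/ and /u/, so it spirantizes to the fricative [s]. /fatuitkugderuep/ → fasuitkugderuep.
Rule 2 (pre-rhotic lowering): no segment meets the environment; /fasuitkugderuep/ is unchanged.
Rule 3 (stop-cluster a-epenthesis): /t/ and /k/ form a stop–stop cluster, so [a] is inserted between them. /g/ and /d/ form a stop–stop cluster, so [a] is inserted between them. /fasuitkugderuep/ → fasuitakugaderuep.
Rule 4 (final e-epenthesis): the form ends in the consonant /p/, so [e] is inserted word-finally. /fasuitakugaderuep/ → fasuitakugaderuepe.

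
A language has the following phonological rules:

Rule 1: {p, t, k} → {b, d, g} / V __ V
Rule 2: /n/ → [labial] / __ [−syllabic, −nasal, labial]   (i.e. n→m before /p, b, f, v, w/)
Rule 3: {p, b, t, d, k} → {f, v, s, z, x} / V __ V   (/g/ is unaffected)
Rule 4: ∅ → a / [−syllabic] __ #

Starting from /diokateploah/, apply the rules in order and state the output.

diogazeploaha

Rule 1 (intervocalic voicing): /k/ is a voiceless stop between vowels /o/ and /a/, so it voices to [g]. /t/ is a voiceless stop between vowels /a/ and /e/, so it voices to [d]. /diokateploah/ → diogadeploah.
Rule 2 (nasal place assimilation): no segment meets the environment; /diogadeploah/ is unchanged.
Rule 3 (intervocalic spirantization): /d/ is a stop between vowels /a/ and /e/, so it spirantizes to the fricative [z]. /diogadeploah/ → diogazeploah.
Rule 4 (final a-epenthesis): the form ends in the consonant /h/, so [a] is inserted word-finally. /diogazeploah/ → diogazeploaha.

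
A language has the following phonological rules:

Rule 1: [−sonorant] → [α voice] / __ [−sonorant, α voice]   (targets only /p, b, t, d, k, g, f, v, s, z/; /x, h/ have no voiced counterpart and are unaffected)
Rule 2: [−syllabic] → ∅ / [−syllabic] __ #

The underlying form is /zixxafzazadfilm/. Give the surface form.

zixxavzazatfil

Rule 1 (regressive voicing assimilation): /f/ precedes the voiced obstruent /z/, so it voices to [v] by assimilation. /d/ precedes the voiceless obstruent /f/, so it devoices to [t] by assimilation. /zixxafzazadfilm/ → zixxavzazatfilm.
Rule 2 (final cluster simplification): /m/ is the second consonant of a word-final cluster /lm/, so it deletes. /zixxavzazatfilm/ → zixxavzazatfil.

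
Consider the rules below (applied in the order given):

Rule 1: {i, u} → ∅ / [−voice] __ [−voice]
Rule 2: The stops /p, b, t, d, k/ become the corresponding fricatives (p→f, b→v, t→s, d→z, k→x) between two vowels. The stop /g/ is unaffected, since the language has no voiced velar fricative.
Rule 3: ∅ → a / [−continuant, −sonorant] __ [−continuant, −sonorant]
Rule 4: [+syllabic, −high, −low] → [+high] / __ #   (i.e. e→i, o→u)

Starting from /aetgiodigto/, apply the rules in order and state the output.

aetagiozigatu

Rule 1 (high vowel syncope): no segment meets the environment; /aetgiodigto/ is unchanged.
Rule 2 (intervocalic spirantization): /d/ is a stop between vowels /o/ and /i/, so it spirantizes to the fricative [z]. /aetgiodigto/ → aetgiozigto.
Rule 3 (stop-cluster a-epenthesis): /t/ and /g/ form a stop–stop cluster, so [a] is inserted between them. /g/ and /t/ form a stop–stop cluster, so [a] is inserted between them. /aetgiozigto/ → aetagiozigato.
Rule 4 (final vowel raising): /o/ is a mid vowel in word-final position, so it raises to [u]. /aetagiozigato/ → aetagiozigatu.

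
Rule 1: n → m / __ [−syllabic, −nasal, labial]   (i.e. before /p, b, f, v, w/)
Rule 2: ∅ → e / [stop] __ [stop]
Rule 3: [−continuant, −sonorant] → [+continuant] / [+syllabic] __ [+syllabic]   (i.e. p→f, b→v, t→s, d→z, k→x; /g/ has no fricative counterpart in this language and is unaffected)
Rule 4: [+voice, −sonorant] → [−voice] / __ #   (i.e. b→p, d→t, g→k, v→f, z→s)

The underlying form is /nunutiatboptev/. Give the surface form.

nunusiasevofesef

Rule 1 (nasal place assimilation): no segment meets the environment; /nunutiatboptev/ is unchanged.
Rule 2 (stop-cluster e-epenthesis): /t/ and /b/ form a stop–stop cluster, so [e] is inserted between them. /p/ and /t/ form a stop–stop cluster, so [e] is inserted between them. /nunutiatboptev/ → nunutiatebopetev.
Rule 3 (intervocalic spirantization): /t/ is a stop between vowels /u/ and /i/, so it spirantizes to the fricative [s]. /t/ is a stop between vowels /a/ and /e/, so it spirantizes to the fricative [s]. /b/ is a stop between vowels /e/ and /o/, so it spirantizes to the fricative [v]. /p/ is a stop between vowels /o/ and /e/, so it spirantizes to the fricative [f]. /t/ is a stop between vowels /e/ and /e/, so it spirantizes to the fricative [s]. /nunutiatebopetev/ → nunusiasevofesev.
Rule 4 (final devoicing): /v/ is a voiced obstruent in word-final position, so it devoices to [f]. /nunusiasevofesev/ → nunusiasevofesef.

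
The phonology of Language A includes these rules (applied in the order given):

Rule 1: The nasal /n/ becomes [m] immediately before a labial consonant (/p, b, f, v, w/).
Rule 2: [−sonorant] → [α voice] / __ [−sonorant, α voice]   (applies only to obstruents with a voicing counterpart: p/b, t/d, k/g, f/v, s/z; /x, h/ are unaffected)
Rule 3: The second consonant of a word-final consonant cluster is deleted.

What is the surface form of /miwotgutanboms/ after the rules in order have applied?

Rule 1 (nasal place assimilation): /n/ precedes the labial consonant /b/, so it assimilates in place to [m]. /miwotgutanboms/ → miwotgutamboms.
Rule 2 (regressive voicing assimilation): /t/ precedes the voiced obstruent /g/, so it voices to [d] by assimilation. /miwotgutamboms/ → miwodgutamboms.
Rule 3 (final cluster simplification): /s/ is the second consonant of a word-final cluster /ms/, so it deletes. /miwodgutamboms/ → miwodgutambom.

miwodgutambom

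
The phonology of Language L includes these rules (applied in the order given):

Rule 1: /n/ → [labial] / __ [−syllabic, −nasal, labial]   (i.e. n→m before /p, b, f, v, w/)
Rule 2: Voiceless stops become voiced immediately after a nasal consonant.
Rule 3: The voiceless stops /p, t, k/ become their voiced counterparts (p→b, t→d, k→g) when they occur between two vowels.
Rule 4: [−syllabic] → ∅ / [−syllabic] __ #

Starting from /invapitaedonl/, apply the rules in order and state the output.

Rule 1 (nasal place assimilation): /n/ precedes the labial consonant /v/, so it assimilates in place to [m]. /invapitaedonl/ → imvapitaedonl.
Rule 2 (post-nasal voicing): no segment meets the environment; /imvapitaedonl/ is unchanged.
Rule 3 (intervocalic voicing): /p/ is a voiceless stop between vowels /a/ and /i/, so it voices to [b]. /t/ is a voiceless stop between vowels /i/ and /a/, so it voices to [d]. /imvapitaedonl/ → imvabidaedonl.
Rule 4 (final cluster simplification): /l/ is the second consonant of a word-final cluster /nl/, so it deletes. /imvabidaedonl/ → imvabidaedon.

imvabidaedon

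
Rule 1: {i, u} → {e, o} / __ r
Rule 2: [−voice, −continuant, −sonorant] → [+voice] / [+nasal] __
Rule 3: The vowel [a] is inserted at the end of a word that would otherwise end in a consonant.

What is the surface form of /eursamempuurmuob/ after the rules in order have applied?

eorsamembuormuoba

Rule 1 (pre-rhotic lowering): /u/ is a high vowel immediately before /r/, so it lowers to [o]. /u/ is a high vowel immediately before /r/, so it lowers to [o]. /eursamempuurmuob/ → eorsamempuormuob.
Rule 2 (post-nasal voicing): /p/ is a voiceless stop immediately after the nasal /m/, so it voices to [b]. /eorsamempuormuob/ → eorsamembuormuob.
Rule 3 (final a-epenthesis): the form ends in the consonant /b/, so [a] is inserted word-finally. /eorsamembuormuob/ → eorsamembuormuoba.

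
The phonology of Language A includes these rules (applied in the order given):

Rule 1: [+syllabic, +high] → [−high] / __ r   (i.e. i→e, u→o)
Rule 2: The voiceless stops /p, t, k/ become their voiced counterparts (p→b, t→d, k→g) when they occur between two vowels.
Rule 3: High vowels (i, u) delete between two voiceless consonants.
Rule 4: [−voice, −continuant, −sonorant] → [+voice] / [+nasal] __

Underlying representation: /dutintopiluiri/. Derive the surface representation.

dudindobilueri

Rule 1 (pre-rhotic lowering): /i/ is a high vowel immediately before /r/, so it lowers to [e]. /dutintopiluiri/ → dutintopilueri.
Rule 2 (intervocalic voicing): /t/ is a voiceless stop between vowels /u/ and /i/, so it voices to [d]. /p/ is a voiceless stop between vowels /o/ and /i/, so it voices to [b]. /dutintopilueri/ → dudintobilueri.
Rule 3 (high vowel syncope): no segment meets the environment; /dudintobilueri/ is unchanged.
Rule 4 (post-nasal voicing): /t/ is a voiceless stop immediately after the nasal /n/, so it voices to [d]. /dudintobilueri/ → dudindobilueri.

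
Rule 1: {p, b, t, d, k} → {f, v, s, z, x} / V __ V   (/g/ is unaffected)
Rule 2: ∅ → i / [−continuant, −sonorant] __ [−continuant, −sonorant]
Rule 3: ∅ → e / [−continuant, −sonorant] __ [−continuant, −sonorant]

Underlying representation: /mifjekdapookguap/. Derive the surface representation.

mifjekidafookiguap

Rule 1 (intervocalic spirantization): /p/ is a stop between vowels /a/ and /o/, so it spirantizes to the fricative [f]. /mifjekdapookguap/ → mifjekdafookguap.
Rule 2 (stop-cluster i-epenthesis): /k/ and /d/ form a stop–stop cluster, so [i] is inserted between them. /k/ and /g/ form a stop–stop cluster, so [i] is inserted between them. /mifjekdafookguap/ → mifjekidafookiguap.
Rule 3 (stop-cluster e-epenthesis): no segment meets the environment; /mifjekidafookiguap/ is unchanged.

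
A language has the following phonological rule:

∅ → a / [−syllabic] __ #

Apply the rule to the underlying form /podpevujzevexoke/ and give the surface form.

podpevujzevexoke

No segment of /podpevujzevexoke/ meets the structural description of the rule, so the form surfaces unchanged.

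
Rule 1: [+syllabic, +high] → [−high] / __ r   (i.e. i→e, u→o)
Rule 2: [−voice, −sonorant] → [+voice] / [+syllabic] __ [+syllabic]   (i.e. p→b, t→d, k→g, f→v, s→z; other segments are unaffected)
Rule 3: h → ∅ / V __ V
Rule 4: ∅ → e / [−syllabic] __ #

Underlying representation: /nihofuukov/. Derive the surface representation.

niovuugove

Rule 1 (pre-rhotic lowering): no segment meets the environment; /nihofuukov/ is unchanged.
Rule 2 (intervocalic voicing): /f/ is a voiceless obstruent between vowels /o/ and /u/, so it voices to [v]. /k/ is a voiceless obstruent between vowels /u/ and /o/, so it voices to [g]. /nihofuukov/ → nihovuugov.
Rule 3 (intervocalic h-deletion): /h/ occurs between vowels /i/ and /o/, so it deletes. /nihovuugov/ → niovuugov.
Rule 4 (final e-epenthesis): the form ends in the consonant /v/, so [e] is inserted word-finally. /niovuugov/ → niovuugove.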